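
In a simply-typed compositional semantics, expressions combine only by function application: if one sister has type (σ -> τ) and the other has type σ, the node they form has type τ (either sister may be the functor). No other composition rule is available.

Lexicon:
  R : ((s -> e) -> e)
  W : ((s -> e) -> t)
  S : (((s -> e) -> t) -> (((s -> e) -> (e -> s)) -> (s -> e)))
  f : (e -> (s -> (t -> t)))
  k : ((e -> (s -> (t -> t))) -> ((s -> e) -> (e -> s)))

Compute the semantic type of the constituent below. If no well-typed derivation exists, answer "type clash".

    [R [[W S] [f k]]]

[W S]: S is (((s -> e) -> t) -> (((s -> e) -> (e -> s)) -> (s -> e))), W is ((s -> e) -> t); result (((s -> e) -> (e -> s)) -> (s -> e)).
[f k]: k is ((e -> (s -> (t -> t))) -> ((s -> e) -> (e -> s))), f is (e -> (s -> (t -> t))); result ((s -> e) -> (e -> s)).
[[W S] [f k]]: [W S] is (((s -> e) -> (e -> s)) -> (s -> e)), [f k] is ((s -> e) -> (e -> s)); result (s -> e).
[R [[W S] [f k]]]: R is ((s -> e) -> e), [[W S] [f k]] is (s -> e); result e.

e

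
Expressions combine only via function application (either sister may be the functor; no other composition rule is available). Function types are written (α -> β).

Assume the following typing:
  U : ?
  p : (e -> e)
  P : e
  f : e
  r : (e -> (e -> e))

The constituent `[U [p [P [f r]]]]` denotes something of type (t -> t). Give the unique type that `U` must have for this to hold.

(e -> (t -> t))

[U [p [P [f r]]]] is required to be (t -> t). [p [P [f r]]] : e cannot yield (t -> t) as functor, so U : (e -> (t -> t)).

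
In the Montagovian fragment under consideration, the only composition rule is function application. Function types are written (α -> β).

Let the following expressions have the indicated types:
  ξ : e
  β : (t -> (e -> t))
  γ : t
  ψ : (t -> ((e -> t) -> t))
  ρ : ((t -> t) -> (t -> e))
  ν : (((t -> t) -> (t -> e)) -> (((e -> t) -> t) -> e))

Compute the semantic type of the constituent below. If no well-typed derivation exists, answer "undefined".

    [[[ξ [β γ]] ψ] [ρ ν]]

At [β γ], β : (t -> (e -> t)) takes γ : t, giving (e -> t).
At [ξ [β γ]], [β γ] : (e -> t) takes ξ : e, giving t.
At [[ξ [β γ]] ψ], ψ : (t -> ((e -> t) -> t)) takes [ξ [β γ]] : t, giving ((e -> t) -> t).
At [ρ ν], ν : (((t -> t) -> (t -> e)) -> (((e -> t) -> t) -> e)) takes ρ : ((t -> t) -> (t -> e)), giving (((e -> t) -> t) -> e).
At [[[ξ [β γ]] ψ] [ρ ν]], [ρ ν] : (((e -> t) -> t) -> e) takes [[ξ [β γ]] ψ] : ((e -> t) -> t), giving e.

e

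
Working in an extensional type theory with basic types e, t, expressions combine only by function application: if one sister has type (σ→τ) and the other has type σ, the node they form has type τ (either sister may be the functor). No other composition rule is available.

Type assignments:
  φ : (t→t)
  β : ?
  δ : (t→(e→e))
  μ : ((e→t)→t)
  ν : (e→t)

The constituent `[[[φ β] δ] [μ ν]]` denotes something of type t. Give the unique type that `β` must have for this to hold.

((t→t)→((t→(e→e))→(t→t)))

[[[φ β] δ] [μ ν]] must have type t. The sister [μ ν] has type t; that is not a function onto t, so [[φ β] δ] must be the functor, of type (t→t).
[[φ β] δ] must have type (t→t). The sister δ has type (t→(e→e)); that is not a function onto (t→t), so [φ β] must be the functor, of type ((t→(e→e))→(t→t)).
[φ β] must have type ((t→(e→e))→(t→t)). The sister φ has type (t→t); that is not a function onto ((t→(e→e))→(t→t)), so β must be the functor, of type ((t→t)→((t→(e→e))→(t→t))).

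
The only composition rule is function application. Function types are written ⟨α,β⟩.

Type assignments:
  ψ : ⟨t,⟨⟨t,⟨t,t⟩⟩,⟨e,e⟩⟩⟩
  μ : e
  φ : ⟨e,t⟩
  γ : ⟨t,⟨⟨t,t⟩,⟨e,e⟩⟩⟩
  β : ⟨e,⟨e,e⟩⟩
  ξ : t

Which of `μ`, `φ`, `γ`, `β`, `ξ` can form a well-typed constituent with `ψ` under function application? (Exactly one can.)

ξ

μ : e — no; ψ wants t, and μ wants nothing (atomic).
φ : ⟨e,t⟩ — no; ψ wants t, and φ wants e.
γ : ⟨t,⟨⟨t,t⟩,⟨e,e⟩⟩⟩ — no; ψ wants t, and γ wants t.
β : ⟨e,⟨e,e⟩⟩ — no; ψ wants t, and β wants e.
ξ — combines: ψ : ⟨t,⟨⟨t,⟨t,t⟩⟩,⟨e,e⟩⟩⟩ takes ξ : t as argument, giving ⟨⟨t,⟨t,t⟩⟩,⟨e,e⟩⟩.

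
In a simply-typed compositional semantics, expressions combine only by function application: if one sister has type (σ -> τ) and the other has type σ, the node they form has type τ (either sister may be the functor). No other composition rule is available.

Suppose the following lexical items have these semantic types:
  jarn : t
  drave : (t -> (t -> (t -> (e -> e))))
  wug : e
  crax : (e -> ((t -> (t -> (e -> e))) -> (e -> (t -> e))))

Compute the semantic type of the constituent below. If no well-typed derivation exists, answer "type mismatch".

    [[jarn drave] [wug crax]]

(e -> (t -> e))

[jarn drave]: (t -> (t -> (t -> (e -> e)))) applied to t yields (t -> (t -> (e -> e))).
[wug crax]: (e -> ((t -> (t -> (e -> e))) -> (e -> (t -> e)))) applied to e yields ((t -> (t -> (e -> e))) -> (e -> (t -> e))).
[[jarn drave] [wug crax]]: ((t -> (t -> (e -> e))) -> (e -> (t -> e))) applied to (t -> (t -> (e -> e))) yields (e -> (t -> e)).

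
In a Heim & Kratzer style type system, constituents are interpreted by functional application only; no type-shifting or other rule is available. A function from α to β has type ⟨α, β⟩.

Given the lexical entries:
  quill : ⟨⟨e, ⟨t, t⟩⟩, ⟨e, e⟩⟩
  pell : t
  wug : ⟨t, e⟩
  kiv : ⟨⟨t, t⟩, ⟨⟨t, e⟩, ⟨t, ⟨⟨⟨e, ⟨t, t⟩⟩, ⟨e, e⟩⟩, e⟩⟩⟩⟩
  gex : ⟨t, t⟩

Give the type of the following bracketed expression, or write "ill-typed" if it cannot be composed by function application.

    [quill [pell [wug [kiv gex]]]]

[kiv gex] — kiv of type ⟨⟨t, t⟩, ⟨⟨t, e⟩, ⟨t, ⟨⟨⟨e, ⟨t, t⟩⟩, ⟨e, e⟩⟩, e⟩⟩⟩⟩ combines with gex of type ⟨t, t⟩: type ⟨⟨t, e⟩, ⟨t, ⟨⟨⟨e, ⟨t, t⟩⟩, ⟨e, e⟩⟩, e⟩⟩⟩.
[wug [kiv gex]] — [kiv gex] of type ⟨⟨t, e⟩, ⟨t, ⟨⟨⟨e, ⟨t, t⟩⟩, ⟨e, e⟩⟩, e⟩⟩⟩ combines with wug of type ⟨t, e⟩: type ⟨t, ⟨⟨⟨e, ⟨t, t⟩⟩, ⟨e, e⟩⟩, e⟩⟩.
[pell [wug [kiv gex]]] — [wug [kiv gex]] of type ⟨t, ⟨⟨⟨e, ⟨t, t⟩⟩, ⟨e, e⟩⟩, e⟩⟩ combines with pell of type t: type ⟨⟨⟨e, ⟨t, t⟩⟩, ⟨e, e⟩⟩, e⟩.
[quill [pell [wug [kiv gex]]]] — [pell [wug [kiv gex]]] of type ⟨⟨⟨e, ⟨t, t⟩⟩, ⟨e, e⟩⟩, e⟩ combines with quill of type ⟨⟨e, ⟨t, t⟩⟩, ⟨e, e⟩⟩: type e.

e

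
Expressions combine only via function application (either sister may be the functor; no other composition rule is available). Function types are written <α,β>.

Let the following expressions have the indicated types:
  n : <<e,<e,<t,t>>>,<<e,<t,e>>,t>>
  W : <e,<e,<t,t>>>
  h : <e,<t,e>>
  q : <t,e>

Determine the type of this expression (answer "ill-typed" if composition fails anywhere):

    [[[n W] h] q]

e

[n W]: n is <<e,<e,<t,t>>>,<<e,<t,e>>,t>>, W is <e,<e,<t,t>>>; result <<e,<t,e>>,t>.
[[n W] h]: [n W] is <<e,<t,e>>,t>, h is <e,<t,e>>; result t.
[[[n W] h] q]: q is <t,e>, [[n W] h] is t; result e.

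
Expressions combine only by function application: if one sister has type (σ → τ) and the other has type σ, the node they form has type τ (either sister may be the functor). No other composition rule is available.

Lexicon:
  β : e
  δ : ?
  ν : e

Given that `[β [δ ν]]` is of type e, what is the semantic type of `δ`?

(e → (e → e))

[β [δ ν]] must have type e. The sister β has type e; that is not a function onto e, so [δ ν] must be the functor, of type (e → e).
[δ ν] must have type (e → e). The sister ν has type e; that is not a function onto (e → e), so δ must be the functor, of type (e → (e → e)).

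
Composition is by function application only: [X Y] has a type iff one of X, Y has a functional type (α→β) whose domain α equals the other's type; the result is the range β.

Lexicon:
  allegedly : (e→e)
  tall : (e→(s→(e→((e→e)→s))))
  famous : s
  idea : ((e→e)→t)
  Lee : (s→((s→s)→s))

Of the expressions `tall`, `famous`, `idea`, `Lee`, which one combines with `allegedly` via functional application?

tall : (e→(s→(e→((e→e)→s)))) — neither side's domain matches the other.
famous : s — neither side's domain matches the other.
idea — combines: idea : ((e→e)→t) takes allegedly : (e→e) as argument, giving t.
Lee : (s→((s→s)→s)) — neither side's domain matches the other.

idea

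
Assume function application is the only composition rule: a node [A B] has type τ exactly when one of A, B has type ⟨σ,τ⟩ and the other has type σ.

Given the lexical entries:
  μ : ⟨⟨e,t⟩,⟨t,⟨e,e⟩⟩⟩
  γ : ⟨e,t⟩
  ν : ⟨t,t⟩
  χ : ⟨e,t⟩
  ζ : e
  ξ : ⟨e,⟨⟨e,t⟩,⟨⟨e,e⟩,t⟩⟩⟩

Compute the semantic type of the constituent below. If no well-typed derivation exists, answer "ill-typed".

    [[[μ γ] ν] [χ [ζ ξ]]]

ill-typed

[μ γ]: functor μ : ⟨⟨e,t⟩,⟨t,⟨e,e⟩⟩⟩, argument γ : ⟨e,t⟩; result ⟨t,⟨e,e⟩⟩.
[[μ γ] ν]: ⟨t,⟨e,e⟩⟩ and ⟨t,t⟩ cannot combine by function application — type clash.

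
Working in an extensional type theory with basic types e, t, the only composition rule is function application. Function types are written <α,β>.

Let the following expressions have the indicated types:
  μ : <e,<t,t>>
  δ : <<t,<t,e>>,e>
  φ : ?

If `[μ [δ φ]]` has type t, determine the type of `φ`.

<<<t,<t,e>>,e>,<<e,<t,t>>,t>>

For [μ [δ φ]] to have type t with μ of type <e,<t,t>>, [δ φ] must be the function: [δ φ] : <<e,<t,t>>,t>.
For [δ φ] to have type <<e,<t,t>>,t> with δ of type <<t,<t,e>>,e>, φ must be the function: φ : <<<t,<t,e>>,e>,<<e,<t,t>>,t>>.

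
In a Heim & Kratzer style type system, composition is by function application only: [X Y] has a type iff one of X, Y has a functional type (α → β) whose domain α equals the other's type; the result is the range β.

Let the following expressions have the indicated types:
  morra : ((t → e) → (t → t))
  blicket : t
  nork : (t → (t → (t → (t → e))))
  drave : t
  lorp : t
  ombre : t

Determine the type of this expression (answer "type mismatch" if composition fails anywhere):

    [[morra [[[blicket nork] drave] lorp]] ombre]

t

[blicket nork]: functor nork : (t → (t → (t → (t → e)))), argument blicket : t; result (t → (t → (t → e))).
[[blicket nork] drave]: functor [blicket nork] : (t → (t → (t → e))), argument drave : t; result (t → (t → e)).
[[[blicket nork] drave] lorp]: functor [[blicket nork] drave] : (t → (t → e)), argument lorp : t; result (t → e).
[morra [[[blicket nork] drave] lorp]]: functor morra : ((t → e) → (t → t)), argument [[[blicket nork] drave] lorp] : (t → e); result (t → t).
[[morra [[[blicket nork] drave] lorp]] ombre]: functor [morra [[[blicket nork] drave] lorp]] : (t → t), argument ombre : t; result t.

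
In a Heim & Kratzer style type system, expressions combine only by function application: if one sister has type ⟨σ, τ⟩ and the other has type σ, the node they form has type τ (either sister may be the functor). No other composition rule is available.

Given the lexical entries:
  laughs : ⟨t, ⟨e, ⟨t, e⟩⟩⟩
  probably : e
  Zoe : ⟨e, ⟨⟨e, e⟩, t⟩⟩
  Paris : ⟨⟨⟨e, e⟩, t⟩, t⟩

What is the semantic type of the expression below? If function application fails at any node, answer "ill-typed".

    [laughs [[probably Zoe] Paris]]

⟨e, ⟨t, e⟩⟩

[probably Zoe]: functor Zoe : ⟨e, ⟨⟨e, e⟩, t⟩⟩, argument probably : e; result ⟨⟨e, e⟩, t⟩.
[[probably Zoe] Paris]: functor Paris : ⟨⟨⟨e, e⟩, t⟩, t⟩, argument [probably Zoe] : ⟨⟨e, e⟩, t⟩; result t.
[laughs [[probably Zoe] Paris]]: functor laughs : ⟨t, ⟨e, ⟨t, e⟩⟩⟩, argument [[probably Zoe] Paris] : t; result ⟨e, ⟨t, e⟩⟩.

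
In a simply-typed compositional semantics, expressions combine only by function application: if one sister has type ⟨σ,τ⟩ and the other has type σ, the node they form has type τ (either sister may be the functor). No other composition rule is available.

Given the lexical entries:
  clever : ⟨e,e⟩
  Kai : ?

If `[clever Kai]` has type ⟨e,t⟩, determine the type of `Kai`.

[clever Kai] must have type ⟨e,t⟩. The sister clever has type ⟨e,e⟩; that is not a function onto ⟨e,t⟩, so Kai must be the functor, of type ⟨⟨e,e⟩,⟨e,t⟩⟩.

⟨⟨e,e⟩,⟨e,t⟩⟩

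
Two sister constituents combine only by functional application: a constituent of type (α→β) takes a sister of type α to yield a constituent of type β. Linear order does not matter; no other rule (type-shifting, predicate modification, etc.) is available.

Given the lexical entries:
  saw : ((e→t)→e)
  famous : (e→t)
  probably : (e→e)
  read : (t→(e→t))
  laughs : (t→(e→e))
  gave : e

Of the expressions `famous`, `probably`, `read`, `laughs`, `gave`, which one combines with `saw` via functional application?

famous

famous — combines: saw : ((e→t)→e) takes famous : (e→t) as argument, giving e.
probably : (e→e) — saw needs (e→t); probably needs e; neither fits.
read : (t→(e→t)) — saw needs (e→t); read needs t; neither fits.
laughs : (t→(e→e)) — saw needs (e→t); laughs needs t; neither fits.
gave : e — saw needs (e→t); gave needs nothing (atomic); neither fits.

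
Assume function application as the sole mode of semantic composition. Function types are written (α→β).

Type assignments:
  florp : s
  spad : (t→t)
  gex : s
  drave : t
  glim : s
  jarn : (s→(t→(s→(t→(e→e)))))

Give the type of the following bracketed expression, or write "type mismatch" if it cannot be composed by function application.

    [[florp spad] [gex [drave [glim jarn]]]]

[florp spad]: s and (t→t) cannot combine by function application — type clash.

type mismatch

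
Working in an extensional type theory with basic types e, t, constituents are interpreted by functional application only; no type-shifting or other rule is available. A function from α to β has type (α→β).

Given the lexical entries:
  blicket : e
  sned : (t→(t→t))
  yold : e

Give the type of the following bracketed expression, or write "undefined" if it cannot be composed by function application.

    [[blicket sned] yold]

[blicket sned]: e and (t→(t→t)) cannot combine by function application — type clash.

undefined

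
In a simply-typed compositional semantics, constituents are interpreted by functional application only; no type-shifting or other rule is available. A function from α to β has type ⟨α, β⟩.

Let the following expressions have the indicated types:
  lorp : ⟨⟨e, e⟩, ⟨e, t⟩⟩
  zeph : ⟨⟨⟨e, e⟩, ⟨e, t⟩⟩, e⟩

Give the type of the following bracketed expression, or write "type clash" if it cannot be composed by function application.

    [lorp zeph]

e

At [lorp zeph], zeph : ⟨⟨⟨e, e⟩, ⟨e, t⟩⟩, e⟩ takes lorp : ⟨⟨e, e⟩, ⟨e, t⟩⟩, giving e.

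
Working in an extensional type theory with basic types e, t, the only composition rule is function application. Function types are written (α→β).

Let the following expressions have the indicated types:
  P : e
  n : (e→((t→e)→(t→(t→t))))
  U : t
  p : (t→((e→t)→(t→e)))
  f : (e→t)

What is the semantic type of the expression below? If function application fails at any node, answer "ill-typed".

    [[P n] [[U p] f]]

[P n]: (e→((t→e)→(t→(t→t)))) applied to e yields ((t→e)→(t→(t→t))).
[U p]: (t→((e→t)→(t→e))) applied to t yields ((e→t)→(t→e)).
[[U p] f]: ((e→t)→(t→e)) applied to (e→t) yields (t→e).
[[P n] [[U p] f]]: ((t→e)→(t→(t→t))) applied to (t→e) yields (t→(t→t)).

(t→(t→t))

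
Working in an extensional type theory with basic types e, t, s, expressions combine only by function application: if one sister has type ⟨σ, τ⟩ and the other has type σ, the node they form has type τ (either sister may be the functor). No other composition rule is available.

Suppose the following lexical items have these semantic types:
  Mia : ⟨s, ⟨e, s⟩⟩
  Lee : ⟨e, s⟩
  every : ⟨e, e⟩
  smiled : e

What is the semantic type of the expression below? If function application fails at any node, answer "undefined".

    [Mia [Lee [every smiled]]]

[every smiled]: ⟨e, e⟩ applied to e yields e.
[Lee [every smiled]]: ⟨e, s⟩ applied to e yields s.
[Mia [Lee [every smiled]]]: ⟨s, ⟨e, s⟩⟩ applied to s yields ⟨e, s⟩.

⟨e, s⟩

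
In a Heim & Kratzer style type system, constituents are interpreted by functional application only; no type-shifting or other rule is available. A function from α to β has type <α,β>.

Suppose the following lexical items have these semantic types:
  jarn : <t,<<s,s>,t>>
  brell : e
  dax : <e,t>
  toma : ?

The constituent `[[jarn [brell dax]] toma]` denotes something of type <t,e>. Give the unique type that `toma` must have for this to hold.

[[jarn [brell dax]] toma] must have type <t,e>. The sister [jarn [brell dax]] has type <<s,s>,t>; that is not a function onto <t,e>, so toma must be the functor, of type <<<s,s>,t>,<t,e>>.

<<<s,s>,t>,<t,e>>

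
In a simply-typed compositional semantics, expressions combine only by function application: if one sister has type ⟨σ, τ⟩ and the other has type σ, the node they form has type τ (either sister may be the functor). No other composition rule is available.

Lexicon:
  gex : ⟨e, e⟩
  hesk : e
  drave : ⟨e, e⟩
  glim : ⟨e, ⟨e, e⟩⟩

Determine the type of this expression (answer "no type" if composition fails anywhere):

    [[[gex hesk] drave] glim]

[gex hesk] — gex of type ⟨e, e⟩ combines with hesk of type e: type e.
[[gex hesk] drave] — drave of type ⟨e, e⟩ combines with [gex hesk] of type e: type e.
[[[gex hesk] drave] glim] — glim of type ⟨e, ⟨e, e⟩⟩ combines with [[gex hesk] drave] of type e: type ⟨e, e⟩.

⟨e, e⟩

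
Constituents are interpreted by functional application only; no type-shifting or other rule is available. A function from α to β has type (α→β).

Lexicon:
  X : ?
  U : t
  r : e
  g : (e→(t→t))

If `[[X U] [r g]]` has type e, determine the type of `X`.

For [[X U] [r g]] to have type e with [r g] of type (t→t), [X U] must be the function: [X U] : ((t→t)→e).
For [X U] to have type ((t→t)→e) with U of type t, X must be the function: X : (t→((t→t)→e)).

(t→((t→t)→e))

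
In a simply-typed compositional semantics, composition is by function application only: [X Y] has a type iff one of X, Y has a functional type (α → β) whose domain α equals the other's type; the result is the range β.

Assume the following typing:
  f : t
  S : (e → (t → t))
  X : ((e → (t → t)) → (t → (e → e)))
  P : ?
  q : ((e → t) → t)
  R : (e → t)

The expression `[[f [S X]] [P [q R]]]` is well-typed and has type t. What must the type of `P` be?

(t → ((e → e) → t))

[[f [S X]] [P [q R]]] must have type t. The sister [f [S X]] has type (e → e); that is not a function onto t, so [P [q R]] must be the functor, of type ((e → e) → t).
[P [q R]] must have type ((e → e) → t). The sister [q R] has type t; that is not a function onto ((e → e) → t), so P must be the functor, of type (t → ((e → e) → t)).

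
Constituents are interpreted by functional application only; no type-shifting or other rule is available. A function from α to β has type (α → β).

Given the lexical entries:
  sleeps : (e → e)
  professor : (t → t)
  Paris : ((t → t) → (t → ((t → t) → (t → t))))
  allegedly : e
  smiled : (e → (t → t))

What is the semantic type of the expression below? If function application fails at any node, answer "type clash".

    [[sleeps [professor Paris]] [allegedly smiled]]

type clash

[professor Paris]: ((t → t) → (t → ((t → t) → (t → t)))) applied to (t → t) yields (t → ((t → t) → (t → t))).
[sleeps [professor Paris]]: (e → e) and (t → ((t → t) → (t → t))) cannot combine by function application — type clash.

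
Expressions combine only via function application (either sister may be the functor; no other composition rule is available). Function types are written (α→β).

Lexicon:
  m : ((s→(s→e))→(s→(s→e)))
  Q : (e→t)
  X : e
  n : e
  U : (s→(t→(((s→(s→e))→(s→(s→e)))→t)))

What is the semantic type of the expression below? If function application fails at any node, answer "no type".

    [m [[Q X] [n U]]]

no type

At [Q X], Q : (e→t) takes X : e, giving t.
[n U]: e and (s→(t→(((s→(s→e))→(s→(s→e)))→t))) cannot combine by function application — type clash.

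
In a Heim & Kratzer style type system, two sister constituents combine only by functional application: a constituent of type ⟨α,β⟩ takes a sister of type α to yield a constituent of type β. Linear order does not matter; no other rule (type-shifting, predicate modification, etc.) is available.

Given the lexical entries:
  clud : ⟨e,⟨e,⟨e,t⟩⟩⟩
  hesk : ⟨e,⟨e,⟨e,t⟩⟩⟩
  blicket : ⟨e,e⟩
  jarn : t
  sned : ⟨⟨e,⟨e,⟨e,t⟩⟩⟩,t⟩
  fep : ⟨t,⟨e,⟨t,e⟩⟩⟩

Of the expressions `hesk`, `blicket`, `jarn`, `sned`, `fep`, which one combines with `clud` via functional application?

sned

hesk : ⟨e,⟨e,⟨e,t⟩⟩⟩ — neither side's domain matches the other.
blicket : ⟨e,e⟩ — neither side's domain matches the other.
jarn : t — neither side's domain matches the other.
sned — combines: sned : ⟨⟨e,⟨e,⟨e,t⟩⟩⟩,t⟩ takes clud : ⟨e,⟨e,⟨e,t⟩⟩⟩ as argument, giving t.
fep : ⟨t,⟨e,⟨t,e⟩⟩⟩ — neither side's domain matches the other.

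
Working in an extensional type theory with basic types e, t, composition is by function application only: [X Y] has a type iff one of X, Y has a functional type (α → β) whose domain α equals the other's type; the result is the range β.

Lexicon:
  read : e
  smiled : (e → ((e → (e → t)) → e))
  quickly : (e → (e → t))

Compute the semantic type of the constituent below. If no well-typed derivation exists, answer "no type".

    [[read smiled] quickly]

e

[read smiled] — smiled of type (e → ((e → (e → t)) → e)) combines with read of type e: type ((e → (e → t)) → e).
[[read smiled] quickly] — [read smiled] of type ((e → (e → t)) → e) combines with quickly of type (e → (e → t)): type e.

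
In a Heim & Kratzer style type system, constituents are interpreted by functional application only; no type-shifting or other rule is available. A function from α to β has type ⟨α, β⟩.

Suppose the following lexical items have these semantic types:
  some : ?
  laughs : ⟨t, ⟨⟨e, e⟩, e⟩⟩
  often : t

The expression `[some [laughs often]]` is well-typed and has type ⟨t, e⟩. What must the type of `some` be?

⟨⟨⟨e, e⟩, e⟩, ⟨t, e⟩⟩

For [some [laughs often]] to have type ⟨t, e⟩ with [laughs often] of type ⟨⟨e, e⟩, e⟩, some must be the function: some : ⟨⟨⟨e, e⟩, e⟩, ⟨t, e⟩⟩.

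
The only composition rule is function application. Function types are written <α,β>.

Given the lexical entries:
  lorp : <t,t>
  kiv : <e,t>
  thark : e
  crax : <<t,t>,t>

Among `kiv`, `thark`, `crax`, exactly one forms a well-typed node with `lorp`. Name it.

crax

kiv : <e,t> — lorp needs t; kiv needs e; neither fits.
thark : e — lorp needs t; thark needs nothing (atomic); neither fits.
crax — combines: crax : <<t,t>,t> takes lorp : <t,t> as argument, giving t.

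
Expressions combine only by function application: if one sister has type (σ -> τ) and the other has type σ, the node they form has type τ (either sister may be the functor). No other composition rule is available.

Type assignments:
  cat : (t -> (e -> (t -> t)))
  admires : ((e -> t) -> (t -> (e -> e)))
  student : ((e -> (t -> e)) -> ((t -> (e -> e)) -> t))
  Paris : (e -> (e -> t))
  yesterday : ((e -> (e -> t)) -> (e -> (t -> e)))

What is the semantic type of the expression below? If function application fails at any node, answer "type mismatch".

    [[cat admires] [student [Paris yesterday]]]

[cat admires]: (t -> (e -> (t -> t))) with ((e -> t) -> (t -> (e -> e))) — neither is a function whose domain matches the other; composition fails here.

type mismatch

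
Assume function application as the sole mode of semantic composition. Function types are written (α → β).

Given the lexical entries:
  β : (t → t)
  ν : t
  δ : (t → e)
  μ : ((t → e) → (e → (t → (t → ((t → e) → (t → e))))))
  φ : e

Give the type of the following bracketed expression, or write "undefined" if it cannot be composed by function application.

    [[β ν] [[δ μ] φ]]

(t → ((t → e) → (t → e)))

[β ν] — β of type (t → t) combines with ν of type t: type t.
[δ μ] — μ of type ((t → e) → (e → (t → (t → ((t → e) → (t → e)))))) combines with δ of type (t → e): type (e → (t → (t → ((t → e) → (t → e))))).
[[δ μ] φ] — [δ μ] of type (e → (t → (t → ((t → e) → (t → e))))) combines with φ of type e: type (t → (t → ((t → e) → (t → e)))).
[[β ν] [[δ μ] φ]] — [[δ μ] φ] of type (t → (t → ((t → e) → (t → e)))) combines with [β ν] of type t: type (t → ((t → e) → (t → e))).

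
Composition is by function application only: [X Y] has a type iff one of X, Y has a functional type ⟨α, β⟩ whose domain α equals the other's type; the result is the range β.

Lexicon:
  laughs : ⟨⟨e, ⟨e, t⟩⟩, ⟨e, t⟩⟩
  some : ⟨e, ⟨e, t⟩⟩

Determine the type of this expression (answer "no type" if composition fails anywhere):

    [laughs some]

⟨e, t⟩

[laughs some]: functor laughs : ⟨⟨e, ⟨e, t⟩⟩, ⟨e, t⟩⟩, argument some : ⟨e, ⟨e, t⟩⟩; result ⟨e, t⟩.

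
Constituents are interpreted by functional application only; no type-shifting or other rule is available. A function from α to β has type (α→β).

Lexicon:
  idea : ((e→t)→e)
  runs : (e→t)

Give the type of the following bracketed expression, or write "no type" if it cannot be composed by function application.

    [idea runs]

[idea runs]: idea is ((e→t)→e), runs is (e→t); result e.

e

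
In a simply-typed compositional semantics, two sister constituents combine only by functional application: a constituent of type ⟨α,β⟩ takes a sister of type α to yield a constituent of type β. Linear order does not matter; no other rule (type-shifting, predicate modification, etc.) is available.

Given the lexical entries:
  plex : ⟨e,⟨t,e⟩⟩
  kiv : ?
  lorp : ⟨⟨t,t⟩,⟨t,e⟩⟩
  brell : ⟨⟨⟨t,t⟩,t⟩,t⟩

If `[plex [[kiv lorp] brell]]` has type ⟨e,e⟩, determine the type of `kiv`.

For [plex [[kiv lorp] brell]] to have type ⟨e,e⟩ with plex of type ⟨e,⟨t,e⟩⟩, [[kiv lorp] brell] must be the function: [[kiv lorp] brell] : ⟨⟨e,⟨t,e⟩⟩,⟨e,e⟩⟩.
For [[kiv lorp] brell] to have type ⟨⟨e,⟨t,e⟩⟩,⟨e,e⟩⟩ with brell of type ⟨⟨⟨t,t⟩,t⟩,t⟩, [kiv lorp] must be the function: [kiv lorp] : ⟨⟨⟨⟨t,t⟩,t⟩,t⟩,⟨⟨e,⟨t,e⟩⟩,⟨e,e⟩⟩⟩.
For [kiv lorp] to have type ⟨⟨⟨⟨t,t⟩,t⟩,t⟩,⟨⟨e,⟨t,e⟩⟩,⟨e,e⟩⟩⟩ with lorp of type ⟨⟨t,t⟩,⟨t,e⟩⟩, kiv must be the function: kiv : ⟨⟨⟨t,t⟩,⟨t,e⟩⟩,⟨⟨⟨⟨t,t⟩,t⟩,t⟩,⟨⟨e,⟨t,e⟩⟩,⟨e,e⟩⟩⟩⟩.

⟨⟨⟨t,t⟩,⟨t,e⟩⟩,⟨⟨⟨⟨t,t⟩,t⟩,t⟩,⟨⟨e,⟨t,e⟩⟩,⟨e,e⟩⟩⟩⟩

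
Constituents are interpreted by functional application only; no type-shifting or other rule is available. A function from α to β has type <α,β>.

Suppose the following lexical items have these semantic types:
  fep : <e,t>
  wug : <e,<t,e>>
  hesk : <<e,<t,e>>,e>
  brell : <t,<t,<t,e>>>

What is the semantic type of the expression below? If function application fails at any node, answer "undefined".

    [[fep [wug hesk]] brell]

[wug hesk]: <<e,<t,e>>,e> applied to <e,<t,e>> yields e.
[fep [wug hesk]]: <e,t> applied to e yields t.
[[fep [wug hesk]] brell]: <t,<t,<t,e>>> applied to t yields <t,<t,e>>.

<t,<t,e>>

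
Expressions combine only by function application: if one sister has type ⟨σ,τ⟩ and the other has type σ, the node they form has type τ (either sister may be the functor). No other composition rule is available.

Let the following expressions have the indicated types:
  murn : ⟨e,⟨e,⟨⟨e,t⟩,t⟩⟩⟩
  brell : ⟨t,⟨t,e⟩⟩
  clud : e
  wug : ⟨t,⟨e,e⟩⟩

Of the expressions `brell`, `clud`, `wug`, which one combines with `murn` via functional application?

clud

brell : ⟨t,⟨t,e⟩⟩ — murn needs e; brell needs t; neither fits.
clud — combines: murn : ⟨e,⟨e,⟨⟨e,t⟩,t⟩⟩⟩ takes clud : e as argument, giving ⟨e,⟨⟨e,t⟩,t⟩⟩.
wug : ⟨t,⟨e,e⟩⟩ — murn needs e; wug needs t; neither fits.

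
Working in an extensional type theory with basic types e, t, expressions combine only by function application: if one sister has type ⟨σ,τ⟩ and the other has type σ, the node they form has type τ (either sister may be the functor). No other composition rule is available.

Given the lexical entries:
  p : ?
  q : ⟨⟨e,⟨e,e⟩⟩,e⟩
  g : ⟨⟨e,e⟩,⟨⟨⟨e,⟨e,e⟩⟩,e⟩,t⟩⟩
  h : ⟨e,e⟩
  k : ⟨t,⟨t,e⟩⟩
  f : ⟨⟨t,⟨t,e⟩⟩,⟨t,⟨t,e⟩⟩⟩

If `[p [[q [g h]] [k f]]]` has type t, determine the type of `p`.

[p [[q [g h]] [k f]]] is required to be t. [[q [g h]] [k f]] : ⟨t,e⟩ cannot yield t as functor, so p : ⟨⟨t,e⟩,t⟩.

⟨⟨t,e⟩,t⟩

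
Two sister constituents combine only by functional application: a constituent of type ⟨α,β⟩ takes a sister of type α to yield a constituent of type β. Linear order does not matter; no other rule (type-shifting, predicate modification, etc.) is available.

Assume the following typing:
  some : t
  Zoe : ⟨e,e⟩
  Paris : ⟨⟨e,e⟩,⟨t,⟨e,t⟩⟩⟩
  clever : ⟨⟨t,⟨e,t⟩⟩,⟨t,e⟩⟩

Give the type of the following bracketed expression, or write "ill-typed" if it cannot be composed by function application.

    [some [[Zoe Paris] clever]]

[Zoe Paris] — Paris of type ⟨⟨e,e⟩,⟨t,⟨e,t⟩⟩⟩ combines with Zoe of type ⟨e,e⟩: type ⟨t,⟨e,t⟩⟩.
[[Zoe Paris] clever] — clever of type ⟨⟨t,⟨e,t⟩⟩,⟨t,e⟩⟩ combines with [Zoe Paris] of type ⟨t,⟨e,t⟩⟩: type ⟨t,e⟩.
[some [[Zoe Paris] clever]] — [[Zoe Paris] clever] of type ⟨t,e⟩ combines with some of type t: type e.

e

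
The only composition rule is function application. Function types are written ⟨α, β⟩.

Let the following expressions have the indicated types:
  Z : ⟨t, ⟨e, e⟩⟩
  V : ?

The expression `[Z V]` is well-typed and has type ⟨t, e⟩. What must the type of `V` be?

⟨⟨t, ⟨e, e⟩⟩, ⟨t, e⟩⟩

[Z V] is required to be ⟨t, e⟩. Z : ⟨t, ⟨e, e⟩⟩ cannot yield ⟨t, e⟩ as functor, so V : ⟨⟨t, ⟨e, e⟩⟩, ⟨t, e⟩⟩.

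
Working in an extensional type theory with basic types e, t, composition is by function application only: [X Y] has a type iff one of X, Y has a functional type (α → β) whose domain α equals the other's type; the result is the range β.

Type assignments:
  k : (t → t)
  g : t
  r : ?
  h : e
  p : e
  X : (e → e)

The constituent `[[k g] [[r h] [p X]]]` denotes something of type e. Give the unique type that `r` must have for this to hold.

(e → (e → (t → e)))

[[k g] [[r h] [p X]]] must have type e. The sister [k g] has type t; that is not a function onto e, so [[r h] [p X]] must be the functor, of type (t → e).
[[r h] [p X]] must have type (t → e). The sister [p X] has type e; that is not a function onto (t → e), so [r h] must be the functor, of type (e → (t → e)).
[r h] must have type (e → (t → e)). The sister h has type e; that is not a function onto (e → (t → e)), so r must be the functor, of type (e → (e → (t → e))).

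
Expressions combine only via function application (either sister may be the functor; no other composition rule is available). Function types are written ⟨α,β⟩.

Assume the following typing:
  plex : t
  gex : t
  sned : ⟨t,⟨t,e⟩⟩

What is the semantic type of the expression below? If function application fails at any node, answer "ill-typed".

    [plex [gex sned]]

At [gex sned], sned : ⟨t,⟨t,e⟩⟩ takes gex : t, giving ⟨t,e⟩.
At [plex [gex sned]], [gex sned] : ⟨t,e⟩ takes plex : t, giving e.

e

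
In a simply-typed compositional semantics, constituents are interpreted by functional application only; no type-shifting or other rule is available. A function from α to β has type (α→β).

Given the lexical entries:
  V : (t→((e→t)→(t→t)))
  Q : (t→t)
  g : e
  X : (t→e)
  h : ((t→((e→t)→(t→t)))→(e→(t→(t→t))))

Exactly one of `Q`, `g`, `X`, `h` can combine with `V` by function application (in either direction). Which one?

h

Q : (t→t) — does not combine with V.
g : e — does not combine with V.
X : (t→e) — does not combine with V.
h — combines: h : ((t→((e→t)→(t→t)))→(e→(t→(t→t)))) takes V : (t→((e→t)→(t→t))) as argument, giving (e→(t→(t→t))).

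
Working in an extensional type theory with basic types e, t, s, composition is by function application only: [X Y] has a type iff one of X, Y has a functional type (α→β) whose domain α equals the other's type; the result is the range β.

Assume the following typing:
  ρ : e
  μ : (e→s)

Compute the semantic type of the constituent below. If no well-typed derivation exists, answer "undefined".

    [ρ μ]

[ρ μ]: (e→s) applied to e yields s.

s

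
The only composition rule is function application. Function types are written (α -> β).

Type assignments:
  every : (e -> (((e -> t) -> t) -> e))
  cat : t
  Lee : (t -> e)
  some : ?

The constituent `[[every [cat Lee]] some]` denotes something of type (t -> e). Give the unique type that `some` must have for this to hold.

((((e -> t) -> t) -> e) -> (t -> e))

[[every [cat Lee]] some] must have type (t -> e). The sister [every [cat Lee]] has type (((e -> t) -> t) -> e); that is not a function onto (t -> e), so some must be the functor, of type ((((e -> t) -> t) -> e) -> (t -> e)).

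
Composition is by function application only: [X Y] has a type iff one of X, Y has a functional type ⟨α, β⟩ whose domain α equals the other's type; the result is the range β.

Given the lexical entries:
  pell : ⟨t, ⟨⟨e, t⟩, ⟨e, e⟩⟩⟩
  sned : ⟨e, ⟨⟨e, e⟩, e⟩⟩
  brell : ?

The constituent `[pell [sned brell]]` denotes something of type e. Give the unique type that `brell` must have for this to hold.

[pell [sned brell]] is required to be e. pell : ⟨t, ⟨⟨e, t⟩, ⟨e, e⟩⟩⟩ cannot yield e as functor, so [sned brell] : ⟨⟨t, ⟨⟨e, t⟩, ⟨e, e⟩⟩⟩, e⟩.
[sned brell] is required to be ⟨⟨t, ⟨⟨e, t⟩, ⟨e, e⟩⟩⟩, e⟩. sned : ⟨e, ⟨⟨e, e⟩, e⟩⟩ cannot yield ⟨⟨t, ⟨⟨e, t⟩, ⟨e, e⟩⟩⟩, e⟩ as functor, so brell : ⟨⟨e, ⟨⟨e, e⟩, e⟩⟩, ⟨⟨t, ⟨⟨e, t⟩, ⟨e, e⟩⟩⟩, e⟩⟩.

⟨⟨e, ⟨⟨e, e⟩, e⟩⟩, ⟨⟨t, ⟨⟨e, t⟩, ⟨e, e⟩⟩⟩, e⟩⟩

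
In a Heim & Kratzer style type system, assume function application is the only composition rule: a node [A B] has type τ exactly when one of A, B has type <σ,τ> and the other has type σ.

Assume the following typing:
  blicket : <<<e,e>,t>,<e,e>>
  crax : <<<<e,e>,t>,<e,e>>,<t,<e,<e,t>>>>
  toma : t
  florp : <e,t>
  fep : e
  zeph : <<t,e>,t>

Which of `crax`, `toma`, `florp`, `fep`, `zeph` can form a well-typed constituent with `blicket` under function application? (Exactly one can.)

crax

crax — combines: crax : <<<<e,e>,t>,<e,e>>,<t,<e,<e,t>>>> takes blicket : <<<e,e>,t>,<e,e>> as argument, giving <t,<e,<e,t>>>.
toma : t — does not combine with blicket.
florp : <e,t> — does not combine with blicket.
fep : e — does not combine with blicket.
zeph : <<t,e>,t> — does not combine with blicket.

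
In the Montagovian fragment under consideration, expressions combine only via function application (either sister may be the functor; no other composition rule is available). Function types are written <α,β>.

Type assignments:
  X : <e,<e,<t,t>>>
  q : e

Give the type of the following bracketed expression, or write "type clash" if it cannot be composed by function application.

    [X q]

[X q] — X of type <e,<e,<t,t>>> combines with q of type e: type <e,<t,t>>.

<e,<t,t>>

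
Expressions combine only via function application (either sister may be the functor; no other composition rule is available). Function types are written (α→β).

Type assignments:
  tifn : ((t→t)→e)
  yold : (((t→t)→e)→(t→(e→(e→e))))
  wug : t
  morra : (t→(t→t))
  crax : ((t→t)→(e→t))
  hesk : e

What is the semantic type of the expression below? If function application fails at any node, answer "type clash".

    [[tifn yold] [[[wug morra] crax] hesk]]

[tifn yold]: yold is (((t→t)→e)→(t→(e→(e→e)))), tifn is ((t→t)→e); result (t→(e→(e→e))).
[wug morra]: morra is (t→(t→t)), wug is t; result (t→t).
[[wug morra] crax]: crax is ((t→t)→(e→t)), [wug morra] is (t→t); result (e→t).
[[[wug morra] crax] hesk]: [[wug morra] crax] is (e→t), hesk is e; result t.
[[tifn yold] [[[wug morra] crax] hesk]]: [tifn yold] is (t→(e→(e→e))), [[[wug morra] crax] hesk] is t; result (e→(e→e)).

(e→(e→e))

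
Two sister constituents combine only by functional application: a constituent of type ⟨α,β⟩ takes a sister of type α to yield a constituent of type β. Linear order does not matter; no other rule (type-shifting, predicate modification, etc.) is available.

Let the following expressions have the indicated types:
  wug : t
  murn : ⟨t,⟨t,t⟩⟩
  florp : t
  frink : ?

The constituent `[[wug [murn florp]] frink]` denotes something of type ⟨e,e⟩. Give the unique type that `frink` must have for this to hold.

For [[wug [murn florp]] frink] to have type ⟨e,e⟩ with [wug [murn florp]] of type t, frink must be the function: frink : ⟨t,⟨e,e⟩⟩.

⟨t,⟨e,e⟩⟩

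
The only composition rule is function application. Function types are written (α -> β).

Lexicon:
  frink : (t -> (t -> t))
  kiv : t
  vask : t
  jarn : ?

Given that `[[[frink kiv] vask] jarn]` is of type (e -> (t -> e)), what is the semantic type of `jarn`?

At [[[frink kiv] vask] jarn] (required: (e -> (t -> e))): [[frink kiv] vask] is t, which is not a function with range (e -> (t -> e)); hence jarn is the functor — type (t -> (e -> (t -> e))).

(t -> (e -> (t -> e)))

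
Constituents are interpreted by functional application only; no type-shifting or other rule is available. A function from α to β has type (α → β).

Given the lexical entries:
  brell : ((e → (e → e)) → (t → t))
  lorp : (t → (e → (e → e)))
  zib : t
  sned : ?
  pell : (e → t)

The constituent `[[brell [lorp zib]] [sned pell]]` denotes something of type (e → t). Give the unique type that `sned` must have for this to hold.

For [[brell [lorp zib]] [sned pell]] to have type (e → t) with [brell [lorp zib]] of type (t → t), [sned pell] must be the function: [sned pell] : ((t → t) → (e → t)).
For [sned pell] to have type ((t → t) → (e → t)) with pell of type (e → t), sned must be the function: sned : ((e → t) → ((t → t) → (e → t))).

((e → t) → ((t → t) → (e → t)))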